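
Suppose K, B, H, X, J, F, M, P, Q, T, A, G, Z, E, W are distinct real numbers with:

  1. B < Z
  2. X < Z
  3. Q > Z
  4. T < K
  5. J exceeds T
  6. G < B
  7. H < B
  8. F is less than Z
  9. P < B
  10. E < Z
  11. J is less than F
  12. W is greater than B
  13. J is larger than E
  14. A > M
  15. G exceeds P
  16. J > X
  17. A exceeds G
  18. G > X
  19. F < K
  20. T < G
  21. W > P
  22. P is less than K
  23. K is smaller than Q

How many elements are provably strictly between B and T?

1

Chaining upward from T reaches: G, J, W, F, K, Z, A, Q.
Chaining downward from B reaches: X, P, H, G.
Strictly between T and B are those in both lists: G — 1 element.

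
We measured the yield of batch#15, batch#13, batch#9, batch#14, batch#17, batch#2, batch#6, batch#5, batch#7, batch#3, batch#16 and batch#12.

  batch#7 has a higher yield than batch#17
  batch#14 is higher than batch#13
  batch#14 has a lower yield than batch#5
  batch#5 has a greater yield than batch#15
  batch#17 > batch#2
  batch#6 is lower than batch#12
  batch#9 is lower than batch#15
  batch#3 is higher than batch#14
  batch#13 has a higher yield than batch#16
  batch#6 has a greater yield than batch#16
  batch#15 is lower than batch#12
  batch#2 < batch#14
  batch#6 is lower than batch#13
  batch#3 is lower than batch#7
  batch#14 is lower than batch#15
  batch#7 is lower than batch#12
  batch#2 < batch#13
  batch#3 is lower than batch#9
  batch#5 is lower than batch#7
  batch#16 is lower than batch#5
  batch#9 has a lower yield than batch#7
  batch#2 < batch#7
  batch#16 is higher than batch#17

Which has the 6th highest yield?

batch#3

Chaining the given pairs: batch#2 < batch#17 < batch#16 < batch#6 < batch#13 < batch#14 < batch#3 < batch#9 < batch#15 < batch#5 < batch#7 < batch#12.
The 6th largest is batch#3.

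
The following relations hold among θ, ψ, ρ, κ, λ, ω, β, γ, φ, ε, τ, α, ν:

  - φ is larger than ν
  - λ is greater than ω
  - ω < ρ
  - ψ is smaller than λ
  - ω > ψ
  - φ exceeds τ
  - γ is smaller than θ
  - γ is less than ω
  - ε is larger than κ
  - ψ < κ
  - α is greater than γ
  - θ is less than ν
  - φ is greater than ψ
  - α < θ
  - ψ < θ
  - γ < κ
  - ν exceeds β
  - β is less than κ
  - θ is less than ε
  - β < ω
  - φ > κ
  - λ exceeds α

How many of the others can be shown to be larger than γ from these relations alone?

9

The elements the relations force above γ are κ, ω, α, ρ, θ, λ, ν, φ, ε — no chain reaches any other.
That is 9.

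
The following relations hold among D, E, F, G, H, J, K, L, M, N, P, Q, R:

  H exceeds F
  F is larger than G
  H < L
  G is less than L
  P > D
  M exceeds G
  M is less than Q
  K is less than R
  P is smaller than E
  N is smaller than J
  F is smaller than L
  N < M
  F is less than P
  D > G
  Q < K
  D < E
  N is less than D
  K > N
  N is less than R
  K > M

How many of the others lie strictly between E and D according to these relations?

1

The relations place D below E. An element lies strictly between them when it is forced above D and also forced below E.
Above D: {P}. Below E: {G, N, F, P}.
Intersection: {P} — 1.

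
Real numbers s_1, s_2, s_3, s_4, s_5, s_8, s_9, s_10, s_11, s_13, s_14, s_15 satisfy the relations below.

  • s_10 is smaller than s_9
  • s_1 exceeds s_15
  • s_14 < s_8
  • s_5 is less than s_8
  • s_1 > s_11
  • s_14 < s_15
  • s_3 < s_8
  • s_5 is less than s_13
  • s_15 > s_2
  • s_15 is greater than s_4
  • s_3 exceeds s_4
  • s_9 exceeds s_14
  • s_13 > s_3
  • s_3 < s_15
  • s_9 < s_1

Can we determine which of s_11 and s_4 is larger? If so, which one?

undetermined

Following every chain through s_4: above s_4 we get s_3, s_8, s_13, s_15, s_1.
s_11 is not reached, and no chain runs the other way from s_11 to s_4.
So the given relations leave the order of s_4 and s_11 undetermined.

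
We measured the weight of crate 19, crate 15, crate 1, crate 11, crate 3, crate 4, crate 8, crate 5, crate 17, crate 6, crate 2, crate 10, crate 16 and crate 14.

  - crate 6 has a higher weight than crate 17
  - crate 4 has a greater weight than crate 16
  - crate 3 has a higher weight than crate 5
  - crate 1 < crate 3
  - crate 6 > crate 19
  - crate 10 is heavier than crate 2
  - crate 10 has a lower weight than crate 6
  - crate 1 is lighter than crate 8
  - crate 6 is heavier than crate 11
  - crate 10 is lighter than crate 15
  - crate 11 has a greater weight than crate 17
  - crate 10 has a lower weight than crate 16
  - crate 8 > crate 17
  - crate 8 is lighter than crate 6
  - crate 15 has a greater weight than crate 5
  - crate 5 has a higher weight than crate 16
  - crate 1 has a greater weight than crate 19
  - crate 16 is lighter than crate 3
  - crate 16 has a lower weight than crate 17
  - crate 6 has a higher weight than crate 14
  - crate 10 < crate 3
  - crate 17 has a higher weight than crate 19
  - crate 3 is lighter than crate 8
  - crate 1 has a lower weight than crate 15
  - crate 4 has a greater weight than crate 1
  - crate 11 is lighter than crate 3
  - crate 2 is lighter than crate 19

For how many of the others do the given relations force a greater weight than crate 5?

4

The elements the relations force above crate 5 are crate 15, crate 3, crate 8, crate 6 — no chain reaches any other.
That is 4.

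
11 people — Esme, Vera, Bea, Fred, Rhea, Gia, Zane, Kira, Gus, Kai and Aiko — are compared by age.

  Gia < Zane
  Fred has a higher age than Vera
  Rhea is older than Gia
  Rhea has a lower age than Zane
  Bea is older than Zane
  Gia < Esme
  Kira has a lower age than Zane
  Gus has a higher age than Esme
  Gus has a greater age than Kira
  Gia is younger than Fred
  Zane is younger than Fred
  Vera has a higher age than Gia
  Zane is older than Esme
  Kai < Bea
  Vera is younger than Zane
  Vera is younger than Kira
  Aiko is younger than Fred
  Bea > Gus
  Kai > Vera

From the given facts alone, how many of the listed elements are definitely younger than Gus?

4

The elements the relations force below Gus are Gia, Esme, Vera, Kira — no chain reaches any other.
That is 4.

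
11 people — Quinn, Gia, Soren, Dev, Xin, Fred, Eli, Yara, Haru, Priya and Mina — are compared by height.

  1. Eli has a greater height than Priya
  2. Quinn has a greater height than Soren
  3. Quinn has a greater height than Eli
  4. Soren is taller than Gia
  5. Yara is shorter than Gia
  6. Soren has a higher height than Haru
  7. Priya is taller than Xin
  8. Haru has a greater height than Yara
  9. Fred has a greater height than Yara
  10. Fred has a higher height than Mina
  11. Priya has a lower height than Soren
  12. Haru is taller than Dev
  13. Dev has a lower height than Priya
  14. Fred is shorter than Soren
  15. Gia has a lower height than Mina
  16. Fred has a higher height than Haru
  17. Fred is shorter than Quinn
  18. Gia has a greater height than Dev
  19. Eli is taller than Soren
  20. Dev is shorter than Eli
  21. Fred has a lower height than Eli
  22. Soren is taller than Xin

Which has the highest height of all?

Quinn

Chaining downward from Quinn: directly below it, Fred, Soren, Eli; then Xin, Dev, Yara, Priya, Gia, Haru, Mina.
That covers every other element, and nothing is given above Quinn, so Quinn is the highest height.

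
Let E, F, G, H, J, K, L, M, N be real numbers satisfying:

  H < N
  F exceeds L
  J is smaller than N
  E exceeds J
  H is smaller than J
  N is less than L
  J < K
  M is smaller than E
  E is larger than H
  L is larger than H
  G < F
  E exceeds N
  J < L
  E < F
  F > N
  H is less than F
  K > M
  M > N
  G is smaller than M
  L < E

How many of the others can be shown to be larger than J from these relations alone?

6

From J the given relations immediately reach N, L, K, E.
From those, M, F — 6 in total.
No other element is forced above J by the given relations, so the count is 6.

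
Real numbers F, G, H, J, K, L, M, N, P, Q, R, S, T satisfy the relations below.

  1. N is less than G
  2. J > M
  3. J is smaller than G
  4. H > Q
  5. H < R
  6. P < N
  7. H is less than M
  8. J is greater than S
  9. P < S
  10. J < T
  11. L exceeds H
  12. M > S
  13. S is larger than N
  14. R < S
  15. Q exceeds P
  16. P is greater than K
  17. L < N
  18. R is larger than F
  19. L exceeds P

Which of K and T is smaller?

K

Chaining the given relations: K < P < Q < H < R < S < M < J < T.
So K < T; K is the smaller of the two.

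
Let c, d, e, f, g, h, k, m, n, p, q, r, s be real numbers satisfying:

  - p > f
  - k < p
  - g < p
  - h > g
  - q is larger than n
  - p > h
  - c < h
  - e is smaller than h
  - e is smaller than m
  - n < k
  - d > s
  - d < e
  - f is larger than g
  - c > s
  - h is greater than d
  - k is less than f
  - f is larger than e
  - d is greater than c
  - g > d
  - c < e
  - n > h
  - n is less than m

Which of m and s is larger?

m

Chaining the given relations: s < c < d < g < h < n < m.
So s < m; m is the larger of the two.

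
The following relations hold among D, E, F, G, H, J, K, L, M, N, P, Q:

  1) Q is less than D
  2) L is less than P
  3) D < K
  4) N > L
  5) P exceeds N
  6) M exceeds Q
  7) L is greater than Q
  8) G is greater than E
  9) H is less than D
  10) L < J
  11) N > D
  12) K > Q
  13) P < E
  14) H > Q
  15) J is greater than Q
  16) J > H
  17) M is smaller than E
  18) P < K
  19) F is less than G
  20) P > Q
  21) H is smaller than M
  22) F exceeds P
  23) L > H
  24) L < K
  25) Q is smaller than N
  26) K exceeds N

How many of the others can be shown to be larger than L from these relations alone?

Directly above L: N, P, K, J.
One step further: F, E (6 so far).
One step further: G (7 so far).
Nothing else is reachable above L; 7 in all.

7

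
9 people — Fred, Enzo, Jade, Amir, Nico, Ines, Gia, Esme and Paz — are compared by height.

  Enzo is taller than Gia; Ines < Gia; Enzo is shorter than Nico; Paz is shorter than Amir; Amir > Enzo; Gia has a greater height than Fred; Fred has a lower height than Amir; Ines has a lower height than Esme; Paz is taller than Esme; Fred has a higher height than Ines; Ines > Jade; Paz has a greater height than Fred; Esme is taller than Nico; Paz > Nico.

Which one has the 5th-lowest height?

Enzo

Piecing the relations together gives one ordering: Jade < Ines < Fred < Gia < Enzo < Nico < Esme < Paz < Amir.
The 5th smallest is Enzo.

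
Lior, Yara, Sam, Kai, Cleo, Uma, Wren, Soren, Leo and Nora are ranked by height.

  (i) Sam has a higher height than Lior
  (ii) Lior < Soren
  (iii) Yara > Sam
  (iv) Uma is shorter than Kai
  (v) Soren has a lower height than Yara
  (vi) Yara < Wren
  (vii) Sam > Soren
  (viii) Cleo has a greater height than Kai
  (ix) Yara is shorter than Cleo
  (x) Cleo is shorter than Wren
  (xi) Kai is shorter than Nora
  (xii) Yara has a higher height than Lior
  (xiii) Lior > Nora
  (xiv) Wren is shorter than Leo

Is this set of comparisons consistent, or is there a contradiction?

consistent

Every relation is compatible with Uma < Kai < Nora < Lior < Soren < Sam < Yara < Cleo < Wren < Leo; the set is consistent.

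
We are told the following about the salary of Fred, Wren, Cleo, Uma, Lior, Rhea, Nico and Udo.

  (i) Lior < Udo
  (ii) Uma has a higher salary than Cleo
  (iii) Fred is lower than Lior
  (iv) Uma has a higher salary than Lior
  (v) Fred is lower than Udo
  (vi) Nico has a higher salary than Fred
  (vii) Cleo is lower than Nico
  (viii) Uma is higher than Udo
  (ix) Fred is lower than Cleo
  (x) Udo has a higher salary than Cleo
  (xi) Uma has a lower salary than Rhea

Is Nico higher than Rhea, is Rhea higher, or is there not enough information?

undetermined

Following every chain through Nico: below Nico we get Fred, Cleo.
Rhea is not reached, and no chain runs the other way from Rhea to Nico.
So the given relations leave the order of Nico and Rhea undetermined.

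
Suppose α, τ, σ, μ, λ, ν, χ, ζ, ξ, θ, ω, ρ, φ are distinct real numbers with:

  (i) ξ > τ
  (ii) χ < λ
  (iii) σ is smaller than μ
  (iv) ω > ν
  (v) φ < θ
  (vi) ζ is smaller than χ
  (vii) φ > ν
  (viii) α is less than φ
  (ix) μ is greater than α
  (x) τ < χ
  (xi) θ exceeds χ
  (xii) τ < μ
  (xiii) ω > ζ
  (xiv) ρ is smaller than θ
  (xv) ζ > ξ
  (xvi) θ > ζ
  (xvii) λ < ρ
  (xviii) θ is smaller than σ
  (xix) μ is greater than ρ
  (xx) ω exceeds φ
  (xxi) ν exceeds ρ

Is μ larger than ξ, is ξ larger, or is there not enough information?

μ

Link the given pairs in sequence: ξ < ζ; ζ < χ; χ < λ; λ < ρ; ρ < ν; ν < φ; φ < θ; θ < σ; σ < μ.
Chaining these gives ξ < ζ < χ < λ < ρ < ν < φ < θ < σ < μ.
So μ is larger.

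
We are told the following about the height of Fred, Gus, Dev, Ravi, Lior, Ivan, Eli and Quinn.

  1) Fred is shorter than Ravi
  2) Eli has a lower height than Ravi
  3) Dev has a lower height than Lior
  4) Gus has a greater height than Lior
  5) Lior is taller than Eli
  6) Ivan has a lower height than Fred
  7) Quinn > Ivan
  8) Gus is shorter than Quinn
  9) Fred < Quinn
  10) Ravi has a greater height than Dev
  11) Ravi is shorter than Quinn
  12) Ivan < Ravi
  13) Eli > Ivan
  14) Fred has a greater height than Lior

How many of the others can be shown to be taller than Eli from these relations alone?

Directly above Eli: Lior, Ravi.
One step further: Fred, Gus, Quinn (5 so far).
No other element is forced above Eli by the given relations, so the count is 5.

5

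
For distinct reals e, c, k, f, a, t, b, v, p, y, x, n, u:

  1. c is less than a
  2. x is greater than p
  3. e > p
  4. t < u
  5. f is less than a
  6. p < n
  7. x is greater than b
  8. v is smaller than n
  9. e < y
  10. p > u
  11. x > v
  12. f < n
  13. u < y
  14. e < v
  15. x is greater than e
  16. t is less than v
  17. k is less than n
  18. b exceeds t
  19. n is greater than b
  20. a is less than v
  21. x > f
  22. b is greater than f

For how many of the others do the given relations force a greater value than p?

5

Directly above p: e, x, n.
One step further: v, y (5 so far).
No other element is forced above p by the given relations, so the count is 5.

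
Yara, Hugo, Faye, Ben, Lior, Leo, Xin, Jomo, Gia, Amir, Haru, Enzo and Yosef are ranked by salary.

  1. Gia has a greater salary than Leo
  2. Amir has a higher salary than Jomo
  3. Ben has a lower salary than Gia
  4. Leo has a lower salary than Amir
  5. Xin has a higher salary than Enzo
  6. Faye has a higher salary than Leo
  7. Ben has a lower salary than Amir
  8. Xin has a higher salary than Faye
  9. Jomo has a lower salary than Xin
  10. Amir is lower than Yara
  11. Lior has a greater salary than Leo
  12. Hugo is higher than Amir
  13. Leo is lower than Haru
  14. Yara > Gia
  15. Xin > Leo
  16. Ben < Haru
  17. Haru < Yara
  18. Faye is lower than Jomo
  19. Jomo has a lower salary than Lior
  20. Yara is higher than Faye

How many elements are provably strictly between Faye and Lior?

1

Chaining upward from Faye reaches: Jomo, Amir, Hugo, Yara, Xin.
Chaining downward from Lior reaches: Leo, Jomo.
Strictly between Faye and Lior are those in both lists: Jomo — 1 element.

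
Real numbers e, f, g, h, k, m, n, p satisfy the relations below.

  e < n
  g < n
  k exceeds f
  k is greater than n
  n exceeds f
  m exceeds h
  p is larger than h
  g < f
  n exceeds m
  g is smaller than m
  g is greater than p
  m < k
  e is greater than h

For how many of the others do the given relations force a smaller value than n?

The elements the relations force below n are h, e, p, g, f, m — no chain reaches any other.
That is 6.

6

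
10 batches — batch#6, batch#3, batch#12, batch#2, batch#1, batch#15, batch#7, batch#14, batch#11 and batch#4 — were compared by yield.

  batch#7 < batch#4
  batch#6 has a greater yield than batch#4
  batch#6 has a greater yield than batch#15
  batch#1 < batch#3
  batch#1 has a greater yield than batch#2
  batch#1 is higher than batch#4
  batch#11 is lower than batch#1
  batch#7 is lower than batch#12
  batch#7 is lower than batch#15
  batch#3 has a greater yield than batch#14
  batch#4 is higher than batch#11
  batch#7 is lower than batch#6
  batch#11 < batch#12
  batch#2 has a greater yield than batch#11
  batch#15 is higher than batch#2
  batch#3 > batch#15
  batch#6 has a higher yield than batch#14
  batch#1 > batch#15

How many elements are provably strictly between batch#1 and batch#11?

3

The relations place batch#11 below batch#1. An element lies strictly between them when it is forced above batch#11 and also forced below batch#1.
Above batch#11: {batch#2, batch#4, batch#12, batch#15, batch#3, batch#6}. Below batch#1: {batch#7, batch#2, batch#4, batch#15}.
Intersection: {batch#2, batch#4, batch#15} — 3.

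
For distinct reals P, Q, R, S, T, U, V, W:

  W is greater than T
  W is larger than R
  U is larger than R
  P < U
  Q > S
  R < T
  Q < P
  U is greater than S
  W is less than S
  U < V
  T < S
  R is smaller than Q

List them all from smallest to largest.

R < T < W < S < Q < P < U < V

The consecutive links are each given: R < T; T < W; W < S; S < Q; Q < P; P < U; U < V.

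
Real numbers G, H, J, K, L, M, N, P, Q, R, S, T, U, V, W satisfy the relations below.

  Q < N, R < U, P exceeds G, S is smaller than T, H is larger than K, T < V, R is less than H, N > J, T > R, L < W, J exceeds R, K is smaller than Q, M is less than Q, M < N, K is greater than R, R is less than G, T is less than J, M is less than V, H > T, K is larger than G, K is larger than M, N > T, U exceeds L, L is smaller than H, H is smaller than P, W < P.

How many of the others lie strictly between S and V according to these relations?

Chaining upward from S reaches: T, J, N, H, P.
Chaining downward from V reaches: R, T, M.
Strictly between S and V are those in both lists: T — 1 element.

1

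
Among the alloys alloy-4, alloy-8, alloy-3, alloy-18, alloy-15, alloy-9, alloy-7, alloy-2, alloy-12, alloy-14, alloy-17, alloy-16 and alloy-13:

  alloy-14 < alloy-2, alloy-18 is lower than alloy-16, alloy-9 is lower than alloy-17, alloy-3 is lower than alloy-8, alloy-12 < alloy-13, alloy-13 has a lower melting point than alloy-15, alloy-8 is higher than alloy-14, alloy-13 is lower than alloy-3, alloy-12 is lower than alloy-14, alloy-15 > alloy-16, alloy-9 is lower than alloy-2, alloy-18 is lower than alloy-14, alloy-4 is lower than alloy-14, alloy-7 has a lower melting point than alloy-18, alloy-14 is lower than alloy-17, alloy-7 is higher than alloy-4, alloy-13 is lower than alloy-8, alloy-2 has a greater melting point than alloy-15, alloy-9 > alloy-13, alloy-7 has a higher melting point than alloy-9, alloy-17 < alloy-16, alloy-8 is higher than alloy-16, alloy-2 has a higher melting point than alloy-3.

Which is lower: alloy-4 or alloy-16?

Following the relations from alloy-4: alloy-4 < alloy-7 < alloy-18 < alloy-14 < alloy-17 < alloy-16.
So alloy-4 < alloy-16; alloy-4 is the lower of the two.

alloy-4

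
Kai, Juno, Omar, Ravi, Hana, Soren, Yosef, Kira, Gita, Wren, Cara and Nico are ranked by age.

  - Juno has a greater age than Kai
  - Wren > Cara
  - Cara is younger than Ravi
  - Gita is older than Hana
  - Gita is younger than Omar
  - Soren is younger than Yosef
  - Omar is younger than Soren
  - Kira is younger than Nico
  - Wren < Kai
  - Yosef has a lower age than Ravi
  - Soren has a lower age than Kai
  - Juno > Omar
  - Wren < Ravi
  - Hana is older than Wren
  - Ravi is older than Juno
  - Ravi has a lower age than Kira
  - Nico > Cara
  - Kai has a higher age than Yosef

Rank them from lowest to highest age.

The consecutive links are each given: Cara < Wren; Wren < Hana; Hana < Gita; Gita < Omar; Omar < Soren; Soren < Yosef; Yosef < Kai; Kai < Juno; Juno < Ravi; Ravi < Kira; Kira < Nico.

Cara < Wren < Hana < Gita < Omar < Soren < Yosef < Kai < Juno < Ravi < Kira < Nico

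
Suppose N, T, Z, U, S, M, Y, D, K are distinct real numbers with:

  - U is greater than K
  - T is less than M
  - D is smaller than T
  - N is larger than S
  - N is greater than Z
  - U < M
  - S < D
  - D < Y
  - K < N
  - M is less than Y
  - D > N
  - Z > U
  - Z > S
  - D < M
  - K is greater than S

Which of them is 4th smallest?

Z

Chaining the given pairs: S < K < U < Z < N < D < T < M < Y.
Counting 4 from the smallest end gives Z.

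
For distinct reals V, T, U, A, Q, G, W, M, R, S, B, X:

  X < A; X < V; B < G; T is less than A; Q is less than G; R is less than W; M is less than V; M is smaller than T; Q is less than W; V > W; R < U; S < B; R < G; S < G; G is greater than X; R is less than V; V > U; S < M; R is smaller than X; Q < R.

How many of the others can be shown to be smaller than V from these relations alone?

From V the given relations immediately reach R, U, M, X, W.
From those, S, Q — 7 in total.
Nothing else is reachable below V; 7 in all.

7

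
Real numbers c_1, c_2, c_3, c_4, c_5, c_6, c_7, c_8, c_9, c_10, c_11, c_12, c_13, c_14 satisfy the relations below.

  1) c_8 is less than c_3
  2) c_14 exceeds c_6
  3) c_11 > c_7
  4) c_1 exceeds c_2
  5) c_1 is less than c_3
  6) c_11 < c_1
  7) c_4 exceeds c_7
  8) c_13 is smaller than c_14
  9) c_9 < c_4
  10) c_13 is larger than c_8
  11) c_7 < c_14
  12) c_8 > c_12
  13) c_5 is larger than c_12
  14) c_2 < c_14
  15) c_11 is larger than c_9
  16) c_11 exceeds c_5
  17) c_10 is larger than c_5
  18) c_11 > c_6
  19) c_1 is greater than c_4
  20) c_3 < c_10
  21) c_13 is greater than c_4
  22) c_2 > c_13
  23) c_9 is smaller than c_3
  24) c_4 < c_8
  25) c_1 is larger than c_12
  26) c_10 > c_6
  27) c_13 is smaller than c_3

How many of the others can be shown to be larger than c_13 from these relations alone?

Directly above c_13: c_2, c_3, c_14.
One step further: c_1, c_10 (5 so far).
Nothing else is reachable above c_13; 5 in all.

5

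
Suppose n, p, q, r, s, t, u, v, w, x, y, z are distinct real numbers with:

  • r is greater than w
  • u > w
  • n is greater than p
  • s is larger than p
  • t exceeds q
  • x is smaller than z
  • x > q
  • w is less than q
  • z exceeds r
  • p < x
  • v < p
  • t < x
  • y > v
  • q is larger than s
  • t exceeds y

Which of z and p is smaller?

p

p < s < q < t < x < z, by transitivity through s, q, t, x.
So p < z; p is the smaller of the two.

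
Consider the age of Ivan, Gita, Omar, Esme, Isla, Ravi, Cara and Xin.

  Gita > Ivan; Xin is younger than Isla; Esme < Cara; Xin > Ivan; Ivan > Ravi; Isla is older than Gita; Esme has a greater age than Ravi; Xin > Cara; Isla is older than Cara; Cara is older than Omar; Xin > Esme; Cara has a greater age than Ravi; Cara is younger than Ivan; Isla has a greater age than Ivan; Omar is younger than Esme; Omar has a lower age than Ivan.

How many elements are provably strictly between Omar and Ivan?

2

Chaining upward from Omar reaches: Esme, Cara, Xin, Gita, Isla.
Chaining downward from Ivan reaches: Ravi, Esme, Cara.
Strictly between Omar and Ivan are those in both lists: Esme, Cara — 2 elements.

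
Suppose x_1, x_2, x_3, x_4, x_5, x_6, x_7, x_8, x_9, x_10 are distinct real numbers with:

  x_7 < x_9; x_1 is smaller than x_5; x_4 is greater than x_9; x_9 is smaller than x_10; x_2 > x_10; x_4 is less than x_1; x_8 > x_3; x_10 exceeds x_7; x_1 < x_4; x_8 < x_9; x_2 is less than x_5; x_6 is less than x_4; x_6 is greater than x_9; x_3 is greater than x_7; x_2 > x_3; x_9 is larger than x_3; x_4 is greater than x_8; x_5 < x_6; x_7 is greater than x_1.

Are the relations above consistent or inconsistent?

Chaining the given relations yields x_1 < x_7 < x_3 < x_8 < x_9 < x_10 < x_2 < x_5 < x_6 < x_4, so x_1 < x_4. But one relation states x_4 < x_1. These cannot both hold.

inconsistent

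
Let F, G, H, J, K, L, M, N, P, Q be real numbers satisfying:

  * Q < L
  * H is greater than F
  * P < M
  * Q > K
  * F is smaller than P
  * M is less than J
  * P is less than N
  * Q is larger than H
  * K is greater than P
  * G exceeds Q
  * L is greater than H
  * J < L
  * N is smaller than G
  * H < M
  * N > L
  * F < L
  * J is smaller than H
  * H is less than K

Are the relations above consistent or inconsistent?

Chaining the given relations yields M < J < H, so M < H. But one relation states H < M. These cannot both hold.

inconsistent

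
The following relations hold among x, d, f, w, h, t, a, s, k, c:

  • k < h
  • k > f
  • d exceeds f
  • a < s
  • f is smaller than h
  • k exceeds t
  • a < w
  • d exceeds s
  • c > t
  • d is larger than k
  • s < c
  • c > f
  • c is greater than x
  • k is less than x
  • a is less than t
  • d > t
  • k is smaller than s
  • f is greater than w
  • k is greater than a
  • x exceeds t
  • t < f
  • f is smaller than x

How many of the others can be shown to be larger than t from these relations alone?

From t the given relations immediately reach f, k, x, d, c.
From those, s, h — 7 in total.
Nothing else is reachable above t; 7 in all.

7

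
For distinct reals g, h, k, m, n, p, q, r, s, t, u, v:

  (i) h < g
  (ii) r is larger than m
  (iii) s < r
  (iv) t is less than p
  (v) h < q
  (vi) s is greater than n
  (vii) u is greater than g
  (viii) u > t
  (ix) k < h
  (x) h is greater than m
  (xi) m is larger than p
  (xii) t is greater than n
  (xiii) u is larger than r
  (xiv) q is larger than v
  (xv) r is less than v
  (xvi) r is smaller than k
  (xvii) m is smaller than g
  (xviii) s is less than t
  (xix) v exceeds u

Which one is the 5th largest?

h

The consecutive relations fix a unique order: n < s < t < p < m < r < k < h < g < u < v < q.
The 5th largest is h.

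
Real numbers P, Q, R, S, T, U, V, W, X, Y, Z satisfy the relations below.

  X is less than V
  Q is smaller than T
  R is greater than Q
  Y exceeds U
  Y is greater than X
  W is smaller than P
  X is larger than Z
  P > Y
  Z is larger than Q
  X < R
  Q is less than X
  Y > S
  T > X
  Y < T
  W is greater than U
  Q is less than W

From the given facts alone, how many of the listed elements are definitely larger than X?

The elements the relations force above X are V, Y, R, T, P — no chain reaches any other.
That is 5.

5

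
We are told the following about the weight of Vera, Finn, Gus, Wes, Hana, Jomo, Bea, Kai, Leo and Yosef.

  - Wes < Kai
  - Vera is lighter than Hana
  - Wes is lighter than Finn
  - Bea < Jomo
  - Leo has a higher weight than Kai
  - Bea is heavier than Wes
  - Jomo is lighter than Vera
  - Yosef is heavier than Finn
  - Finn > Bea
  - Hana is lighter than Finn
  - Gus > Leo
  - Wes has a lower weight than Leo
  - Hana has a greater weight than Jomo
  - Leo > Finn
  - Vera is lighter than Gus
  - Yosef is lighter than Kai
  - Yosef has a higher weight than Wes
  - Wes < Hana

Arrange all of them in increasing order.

The consecutive links are each given: Wes < Bea; Bea < Jomo; Jomo < Vera; Vera < Hana; Hana < Finn; Finn < Yosef; Yosef < Kai; Kai < Leo; Leo < Gus.

Wes < Bea < Jomo < Vera < Hana < Finn < Yosef < Kai < Leo < Gus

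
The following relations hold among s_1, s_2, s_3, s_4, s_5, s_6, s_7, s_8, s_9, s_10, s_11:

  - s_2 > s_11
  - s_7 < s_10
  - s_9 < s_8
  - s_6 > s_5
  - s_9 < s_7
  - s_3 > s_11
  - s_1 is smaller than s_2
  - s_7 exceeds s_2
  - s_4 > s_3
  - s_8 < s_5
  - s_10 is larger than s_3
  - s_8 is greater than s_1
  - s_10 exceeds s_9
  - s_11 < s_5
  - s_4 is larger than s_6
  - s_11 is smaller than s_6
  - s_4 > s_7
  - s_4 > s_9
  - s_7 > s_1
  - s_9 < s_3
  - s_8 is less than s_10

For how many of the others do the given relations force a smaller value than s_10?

7

Directly below s_10: s_9, s_3, s_8, s_7.
One step further: s_11, s_1, s_2 (7 so far).
Nothing else is reachable below s_10; 7 in all.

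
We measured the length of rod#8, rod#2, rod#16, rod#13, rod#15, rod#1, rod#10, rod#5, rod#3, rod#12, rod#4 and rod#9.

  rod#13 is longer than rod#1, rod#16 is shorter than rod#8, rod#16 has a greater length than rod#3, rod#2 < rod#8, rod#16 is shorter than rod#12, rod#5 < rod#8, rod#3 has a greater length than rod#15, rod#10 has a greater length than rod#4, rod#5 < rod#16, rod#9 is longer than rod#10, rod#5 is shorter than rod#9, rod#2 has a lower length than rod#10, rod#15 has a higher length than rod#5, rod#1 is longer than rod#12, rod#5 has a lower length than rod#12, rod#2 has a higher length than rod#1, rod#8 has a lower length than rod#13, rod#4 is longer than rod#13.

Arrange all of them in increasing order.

The consecutive links are each given: rod#5 < rod#15; rod#15 < rod#3; rod#3 < rod#16; rod#16 < rod#12; rod#12 < rod#1; rod#1 < rod#2; rod#2 < rod#8; rod#8 < rod#13; rod#13 < rod#4; rod#4 < rod#10; rod#10 < rod#9.

rod#5 < rod#15 < rod#3 < rod#16 < rod#12 < rod#1 < rod#2 < rod#8 < rod#13 < rod#4 < rod#10 < rod#9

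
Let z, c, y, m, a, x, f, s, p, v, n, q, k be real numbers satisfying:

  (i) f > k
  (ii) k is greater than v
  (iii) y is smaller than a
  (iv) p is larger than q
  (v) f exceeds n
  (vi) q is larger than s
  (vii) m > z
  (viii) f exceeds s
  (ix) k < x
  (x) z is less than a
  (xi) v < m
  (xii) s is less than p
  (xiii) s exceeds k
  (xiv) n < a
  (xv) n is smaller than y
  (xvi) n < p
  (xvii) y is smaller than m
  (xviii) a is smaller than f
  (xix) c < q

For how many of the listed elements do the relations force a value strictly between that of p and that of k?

2

Chaining upward from k reaches: s, q, x, f.
Chaining downward from p reaches: n, v, c, s, q.
Strictly between k and p are those in both lists: s, q — 2 elements.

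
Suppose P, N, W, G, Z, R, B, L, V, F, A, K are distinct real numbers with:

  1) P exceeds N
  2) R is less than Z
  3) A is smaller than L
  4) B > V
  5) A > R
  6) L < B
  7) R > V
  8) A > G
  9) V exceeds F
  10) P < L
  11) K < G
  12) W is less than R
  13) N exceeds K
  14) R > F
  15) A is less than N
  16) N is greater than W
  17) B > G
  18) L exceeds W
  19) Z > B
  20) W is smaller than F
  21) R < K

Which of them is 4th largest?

P

The consecutive relations fix a unique order: W < F < V < R < K < G < A < N < P < L < B < Z.
Counting 4 from the largest end gives P.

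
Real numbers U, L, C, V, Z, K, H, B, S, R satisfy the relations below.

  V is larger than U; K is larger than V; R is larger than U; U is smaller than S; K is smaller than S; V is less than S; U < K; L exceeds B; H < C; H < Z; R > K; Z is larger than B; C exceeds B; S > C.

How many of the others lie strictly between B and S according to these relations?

Chaining upward from B reaches: L, Z, C.
Chaining downward from S reaches: H, U, V, K, C.
Strictly between B and S are those in both lists: C — 1 element.

1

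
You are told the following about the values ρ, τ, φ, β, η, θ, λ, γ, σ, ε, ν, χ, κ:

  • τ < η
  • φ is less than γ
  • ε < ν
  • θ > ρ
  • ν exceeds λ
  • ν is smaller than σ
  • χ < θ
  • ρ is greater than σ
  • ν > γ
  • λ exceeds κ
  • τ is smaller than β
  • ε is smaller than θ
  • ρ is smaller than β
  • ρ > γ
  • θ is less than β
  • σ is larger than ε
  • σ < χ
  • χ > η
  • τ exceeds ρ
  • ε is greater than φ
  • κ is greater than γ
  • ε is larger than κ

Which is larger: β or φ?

Following the relations from φ: φ < γ < κ < λ < ν < σ < ρ < τ < η < χ < θ < β.
So φ < β; β is the larger of the two.

β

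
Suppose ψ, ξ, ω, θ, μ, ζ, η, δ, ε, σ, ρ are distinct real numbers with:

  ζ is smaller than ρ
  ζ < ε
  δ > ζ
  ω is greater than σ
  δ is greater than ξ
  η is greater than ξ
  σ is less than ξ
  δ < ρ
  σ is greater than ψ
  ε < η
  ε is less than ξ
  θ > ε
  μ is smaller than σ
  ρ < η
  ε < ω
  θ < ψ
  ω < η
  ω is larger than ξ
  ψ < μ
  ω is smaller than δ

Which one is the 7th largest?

μ

Chaining the given pairs: ζ < ε < θ < ψ < μ < σ < ξ < ω < δ < ρ < η.
The 7th largest is μ.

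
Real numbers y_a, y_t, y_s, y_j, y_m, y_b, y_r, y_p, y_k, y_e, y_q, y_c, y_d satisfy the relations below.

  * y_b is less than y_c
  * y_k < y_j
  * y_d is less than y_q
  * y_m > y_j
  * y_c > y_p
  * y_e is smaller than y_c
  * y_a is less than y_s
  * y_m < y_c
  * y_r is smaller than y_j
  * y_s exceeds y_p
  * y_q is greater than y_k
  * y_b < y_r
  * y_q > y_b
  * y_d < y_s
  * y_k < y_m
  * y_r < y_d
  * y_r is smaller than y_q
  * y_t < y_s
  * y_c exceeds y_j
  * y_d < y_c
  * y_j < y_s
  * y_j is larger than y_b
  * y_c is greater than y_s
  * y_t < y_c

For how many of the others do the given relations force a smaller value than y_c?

Directly below y_c: y_b, y_j, y_d, y_e, y_t, y_p, y_m, y_s.
One step further: y_r, y_a, y_k (11 so far).
Nothing else is reachable below y_c; 11 in all.

11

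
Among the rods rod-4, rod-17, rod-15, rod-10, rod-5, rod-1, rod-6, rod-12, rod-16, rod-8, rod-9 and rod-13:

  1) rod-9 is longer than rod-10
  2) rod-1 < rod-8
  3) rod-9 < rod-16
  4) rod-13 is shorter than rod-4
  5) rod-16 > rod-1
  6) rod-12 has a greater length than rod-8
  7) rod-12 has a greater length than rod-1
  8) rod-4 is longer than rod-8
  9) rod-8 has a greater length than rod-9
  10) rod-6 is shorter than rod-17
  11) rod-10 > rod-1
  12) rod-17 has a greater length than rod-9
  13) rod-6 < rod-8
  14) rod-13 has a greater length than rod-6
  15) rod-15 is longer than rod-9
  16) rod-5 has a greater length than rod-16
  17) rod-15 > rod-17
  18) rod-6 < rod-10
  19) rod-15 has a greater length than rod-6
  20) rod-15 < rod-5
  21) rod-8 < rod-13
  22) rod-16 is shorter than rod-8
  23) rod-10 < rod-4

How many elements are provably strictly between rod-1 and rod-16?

2

The relations place rod-1 below rod-16. An element lies strictly between them when it is forced above rod-1 and also forced below rod-16.
Above rod-1: {rod-10, rod-9, rod-17, rod-8, rod-13, rod-4, rod-15, rod-5, rod-12}. Below rod-16: {rod-6, rod-10, rod-9}.
Intersection: {rod-10, rod-9} — 2.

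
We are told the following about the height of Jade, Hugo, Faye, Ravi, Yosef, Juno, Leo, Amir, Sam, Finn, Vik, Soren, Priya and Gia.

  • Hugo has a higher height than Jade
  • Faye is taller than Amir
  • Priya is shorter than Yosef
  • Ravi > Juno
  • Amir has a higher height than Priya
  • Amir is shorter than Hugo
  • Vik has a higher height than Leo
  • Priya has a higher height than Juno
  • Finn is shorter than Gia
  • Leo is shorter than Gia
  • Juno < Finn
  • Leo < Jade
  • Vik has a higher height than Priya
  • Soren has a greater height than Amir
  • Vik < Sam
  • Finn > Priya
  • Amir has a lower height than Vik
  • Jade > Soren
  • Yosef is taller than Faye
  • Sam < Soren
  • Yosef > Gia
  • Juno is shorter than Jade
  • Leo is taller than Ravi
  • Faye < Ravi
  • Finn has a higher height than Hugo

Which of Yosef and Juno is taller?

The relevant relations are Juno < Priya; Priya < Amir; Amir < Faye; Faye < Ravi; Ravi < Leo; Leo < Vik; Vik < Sam; Sam < Soren; Soren < Jade; Jade < Hugo; Hugo < Finn; Finn < Gia; Gia < Yosef.
Chaining these gives Juno < Priya < Amir < Faye < Ravi < Leo < Vik < Sam < Soren < Jade < Hugo < Finn < Gia < Yosef.
So Juno < Yosef; Yosef is the taller of the two.

Yosef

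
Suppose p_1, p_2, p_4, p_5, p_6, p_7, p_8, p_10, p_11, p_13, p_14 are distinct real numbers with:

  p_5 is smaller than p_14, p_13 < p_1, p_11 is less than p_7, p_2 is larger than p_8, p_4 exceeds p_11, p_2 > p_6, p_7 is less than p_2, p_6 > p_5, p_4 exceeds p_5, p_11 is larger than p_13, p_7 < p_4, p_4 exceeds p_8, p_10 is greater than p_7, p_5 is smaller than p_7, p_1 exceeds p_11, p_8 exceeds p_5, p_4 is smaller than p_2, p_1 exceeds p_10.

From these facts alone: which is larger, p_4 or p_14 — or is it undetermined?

undetermined

Following every chain through p_14: below p_14 we get p_5.
p_4 is not reached, and no chain runs the other way from p_4 to p_14.
So the given relations leave the order of p_14 and p_4 undetermined.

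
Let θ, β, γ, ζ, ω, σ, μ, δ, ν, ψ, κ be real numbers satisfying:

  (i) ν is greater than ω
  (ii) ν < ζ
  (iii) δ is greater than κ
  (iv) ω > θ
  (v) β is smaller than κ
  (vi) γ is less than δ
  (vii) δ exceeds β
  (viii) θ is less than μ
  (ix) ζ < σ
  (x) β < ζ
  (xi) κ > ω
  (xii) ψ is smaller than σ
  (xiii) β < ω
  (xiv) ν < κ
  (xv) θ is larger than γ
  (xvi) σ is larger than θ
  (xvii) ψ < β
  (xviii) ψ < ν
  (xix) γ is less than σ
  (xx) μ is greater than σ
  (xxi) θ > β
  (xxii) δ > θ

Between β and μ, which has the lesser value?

β

β < θ and θ < ω give β < ω.
With ω < ν: β < θ < ω < ν.
With ν < ζ: β < θ < ω < ν < ζ.
Then ζ < σ extends the chain to σ.
Then σ < μ extends the chain to μ.
So β < μ; β is the smaller of the two.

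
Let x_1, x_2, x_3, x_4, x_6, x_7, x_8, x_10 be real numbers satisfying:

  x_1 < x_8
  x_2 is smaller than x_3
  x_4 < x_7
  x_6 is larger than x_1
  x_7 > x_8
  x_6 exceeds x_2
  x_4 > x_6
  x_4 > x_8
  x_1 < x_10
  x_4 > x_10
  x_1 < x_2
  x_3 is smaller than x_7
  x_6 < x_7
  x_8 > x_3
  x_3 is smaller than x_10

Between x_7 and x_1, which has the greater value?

x_1 < x_2 and x_2 < x_3 give x_1 < x_3.
With x_3 < x_10: x_1 < x_2 < x_3 < x_10.
Then x_10 < x_4 extends the chain to x_4.
Then x_4 < x_7 extends the chain to x_7.
So x_1 < x_7; x_7 is the larger of the two.

x_7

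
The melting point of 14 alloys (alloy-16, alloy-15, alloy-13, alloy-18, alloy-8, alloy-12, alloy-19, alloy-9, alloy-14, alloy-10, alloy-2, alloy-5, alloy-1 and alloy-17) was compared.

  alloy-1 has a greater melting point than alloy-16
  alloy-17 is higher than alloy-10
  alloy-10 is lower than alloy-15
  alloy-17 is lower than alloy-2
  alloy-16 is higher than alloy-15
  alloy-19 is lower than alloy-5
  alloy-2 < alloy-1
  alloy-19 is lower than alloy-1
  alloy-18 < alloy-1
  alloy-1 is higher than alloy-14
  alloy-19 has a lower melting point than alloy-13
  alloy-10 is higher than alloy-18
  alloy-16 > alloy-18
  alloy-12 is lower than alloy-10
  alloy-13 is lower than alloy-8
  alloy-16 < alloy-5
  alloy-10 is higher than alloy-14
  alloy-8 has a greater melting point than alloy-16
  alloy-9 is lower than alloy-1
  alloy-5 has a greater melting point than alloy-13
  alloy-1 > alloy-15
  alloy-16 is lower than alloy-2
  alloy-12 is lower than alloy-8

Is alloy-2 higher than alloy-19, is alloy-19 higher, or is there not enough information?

undetermined

Following every chain through alloy-19: above alloy-19 we get alloy-13, alloy-8, alloy-1, alloy-5.
alloy-2 is not reached, and no chain runs the other way from alloy-2 to alloy-19.
So the given relations leave the order of alloy-19 and alloy-2 undetermined.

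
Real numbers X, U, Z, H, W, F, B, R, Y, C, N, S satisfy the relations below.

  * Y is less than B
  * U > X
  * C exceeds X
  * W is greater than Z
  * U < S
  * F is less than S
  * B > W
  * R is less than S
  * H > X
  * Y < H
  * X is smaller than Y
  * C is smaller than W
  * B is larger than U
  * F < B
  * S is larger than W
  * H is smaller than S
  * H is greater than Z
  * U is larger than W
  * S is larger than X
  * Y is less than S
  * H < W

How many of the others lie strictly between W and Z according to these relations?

1

The relations place Z below W. An element lies strictly between them when it is forced above Z and also forced below W.
Above Z: {H, U, S, B}. Below W: {X, Y, H, C}.
Intersection: {H} — 1.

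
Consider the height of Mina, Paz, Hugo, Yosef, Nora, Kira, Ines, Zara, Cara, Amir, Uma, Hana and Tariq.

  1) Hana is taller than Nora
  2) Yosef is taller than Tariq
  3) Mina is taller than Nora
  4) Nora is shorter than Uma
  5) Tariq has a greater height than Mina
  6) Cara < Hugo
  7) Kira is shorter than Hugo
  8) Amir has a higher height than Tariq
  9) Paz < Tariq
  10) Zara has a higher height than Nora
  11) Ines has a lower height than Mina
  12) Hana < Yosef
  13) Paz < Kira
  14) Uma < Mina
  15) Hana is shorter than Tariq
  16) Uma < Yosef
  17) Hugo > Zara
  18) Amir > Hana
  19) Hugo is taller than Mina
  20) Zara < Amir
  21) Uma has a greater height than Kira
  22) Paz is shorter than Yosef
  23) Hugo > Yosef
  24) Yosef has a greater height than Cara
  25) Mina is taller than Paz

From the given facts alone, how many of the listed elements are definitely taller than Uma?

5

The elements the relations force above Uma are Mina, Tariq, Yosef, Amir, Hugo — no chain reaches any other.
That is 5.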